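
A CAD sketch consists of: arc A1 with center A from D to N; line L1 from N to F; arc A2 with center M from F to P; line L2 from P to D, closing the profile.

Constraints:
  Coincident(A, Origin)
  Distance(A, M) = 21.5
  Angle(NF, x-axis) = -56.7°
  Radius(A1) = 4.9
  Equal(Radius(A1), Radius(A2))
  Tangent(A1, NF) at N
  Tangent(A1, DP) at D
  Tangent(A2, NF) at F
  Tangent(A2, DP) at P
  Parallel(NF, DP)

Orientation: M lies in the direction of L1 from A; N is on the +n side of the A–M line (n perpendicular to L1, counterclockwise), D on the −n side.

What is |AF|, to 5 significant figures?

22.051

Tangency of A1 to both parallel lines with radius 4.9 puts N and D at A ± 4.9·n: N = (4.0955, 2.6902), D = (-4.0955, -2.6902). Equal radii place F and P the same way about M: F = M + 4.9·n = (15.899, -15.280), P = M − 4.9·n = (7.7085, -20.660). Then |AF| = |F − A| = 22.051.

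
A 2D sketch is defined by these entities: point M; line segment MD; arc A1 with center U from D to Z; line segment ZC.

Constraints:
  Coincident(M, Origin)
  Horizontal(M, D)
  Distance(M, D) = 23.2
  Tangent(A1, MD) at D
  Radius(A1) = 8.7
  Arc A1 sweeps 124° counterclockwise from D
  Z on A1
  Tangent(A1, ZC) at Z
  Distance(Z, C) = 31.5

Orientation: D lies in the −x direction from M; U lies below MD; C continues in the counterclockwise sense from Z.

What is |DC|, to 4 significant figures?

41.02

On A1, D sits at bearing 90° from U; a 124° counterclockwise sweep puts Z at bearing 214°, so Z = U + 8.7·(cos 214°, sin 214°) = (-30.41, -13.56). The tangent condition forces UZ to be normal to ZC, so ZC runs along (−sin 214°, cos 214°); with |ZC| = 31.5, C = (-12.80, -39.68). Then |DC| = |C − D| = 41.02.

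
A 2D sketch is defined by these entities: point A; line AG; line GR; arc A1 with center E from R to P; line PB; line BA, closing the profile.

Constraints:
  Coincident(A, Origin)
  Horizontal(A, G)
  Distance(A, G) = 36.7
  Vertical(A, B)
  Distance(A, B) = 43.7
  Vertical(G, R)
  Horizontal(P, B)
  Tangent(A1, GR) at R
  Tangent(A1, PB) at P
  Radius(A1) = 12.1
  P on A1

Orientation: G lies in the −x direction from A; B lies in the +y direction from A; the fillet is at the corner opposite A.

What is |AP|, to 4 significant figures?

50.15

A is at the origin; A and G share the same y with |AG| = 36.7 and G on the −x side, so G = (-36.70, 0.000). A and B share the same x with |AB| = 43.7 and B on the +y side, so B = (0.000, 43.70). The virtual corner opposite A is at (-36.70, 43.70). A1 meets GR tangentially, so ER is at right angles to GR and A1 meets PB tangentially, so EP is at right angles to PB, with radius 12.1, so the center E sits 12.1 in from both sides at E = (-24.60, 31.60). That places the tangent points at R = (-36.70, 31.60) on GR and P = (-24.60, 43.70) on PB. Then |AP| = |P − A| = 50.15.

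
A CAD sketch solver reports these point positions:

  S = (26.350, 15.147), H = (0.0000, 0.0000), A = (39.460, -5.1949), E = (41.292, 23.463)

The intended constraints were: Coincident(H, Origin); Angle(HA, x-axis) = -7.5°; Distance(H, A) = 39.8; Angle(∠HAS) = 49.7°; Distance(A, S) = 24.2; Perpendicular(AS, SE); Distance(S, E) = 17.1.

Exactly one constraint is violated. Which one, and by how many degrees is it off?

Perpendicular(AS, SE) — off by 3.70°.

H = (0.00, 0.00) ✓; HA at -7.500° ✓; |HA| = 39.80 ✓; ∠HAS = 49.70° ✓; |AS| = 24.20 ✓; ∠(AS, SE) = 93.70° ✗; |SE| = 17.10 ✓.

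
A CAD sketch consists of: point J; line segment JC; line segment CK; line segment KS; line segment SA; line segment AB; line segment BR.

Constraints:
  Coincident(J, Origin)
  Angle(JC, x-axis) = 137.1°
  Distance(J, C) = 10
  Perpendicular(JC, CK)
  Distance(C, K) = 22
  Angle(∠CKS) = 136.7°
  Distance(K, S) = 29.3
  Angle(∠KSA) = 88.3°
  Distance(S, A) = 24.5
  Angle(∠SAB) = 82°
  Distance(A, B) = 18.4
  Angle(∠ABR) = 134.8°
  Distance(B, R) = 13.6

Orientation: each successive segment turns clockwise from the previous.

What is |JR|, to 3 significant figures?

16.9

J is at the origin; JC runs at 137.1° with length 10.0, so C = (-7.33, 6.81). The perpendicularity gives CK at right angles to JC, so CK runs at 47.1°; with |CK| = 22.0, K = (7.65, 22.9). ∠CKS = 136.7° gives KS at 3.80° from the x-axis; with |KS| = 29.3, S = (36.9, 24.9). ∠KSA = 88.3° gives SA at -87.9° from the x-axis; with |SA| = 24.5, A = (37.8, 0.381). ∠SAB = 82.0° gives AB at 174° from the x-axis; with |AB| = 18.4, B = (19.5, 2.27). ∠ABR = 134.8° gives BR at 129° from the x-axis; with |BR| = 13.6, R = (10.9, 12.9). Then |JR| = |R − J| = 16.9.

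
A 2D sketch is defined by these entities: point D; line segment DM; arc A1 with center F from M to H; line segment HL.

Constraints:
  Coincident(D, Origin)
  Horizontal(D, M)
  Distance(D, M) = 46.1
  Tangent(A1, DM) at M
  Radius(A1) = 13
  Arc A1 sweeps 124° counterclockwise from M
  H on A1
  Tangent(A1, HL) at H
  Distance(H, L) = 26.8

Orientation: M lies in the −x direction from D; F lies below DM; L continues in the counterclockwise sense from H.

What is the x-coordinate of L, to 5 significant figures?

-41.891

On A1, M sits at bearing 90° from F; a 124° counterclockwise sweep puts H at bearing 214°, so H = F + 13.0·(cos 214°, sin 214°) = (-56.877, -20.270). The tangent condition forces FH to be normal to HL, so HL runs along (−sin 214°, cos 214°); with |HL| = 26.8, L = (-41.891, -42.488). So L.x = -41.891.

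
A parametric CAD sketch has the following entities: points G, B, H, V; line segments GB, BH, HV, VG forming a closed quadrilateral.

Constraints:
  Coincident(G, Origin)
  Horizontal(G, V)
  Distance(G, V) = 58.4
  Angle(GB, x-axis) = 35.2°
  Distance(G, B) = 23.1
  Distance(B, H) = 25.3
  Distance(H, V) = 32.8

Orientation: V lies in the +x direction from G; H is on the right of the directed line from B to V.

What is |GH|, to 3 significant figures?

29.3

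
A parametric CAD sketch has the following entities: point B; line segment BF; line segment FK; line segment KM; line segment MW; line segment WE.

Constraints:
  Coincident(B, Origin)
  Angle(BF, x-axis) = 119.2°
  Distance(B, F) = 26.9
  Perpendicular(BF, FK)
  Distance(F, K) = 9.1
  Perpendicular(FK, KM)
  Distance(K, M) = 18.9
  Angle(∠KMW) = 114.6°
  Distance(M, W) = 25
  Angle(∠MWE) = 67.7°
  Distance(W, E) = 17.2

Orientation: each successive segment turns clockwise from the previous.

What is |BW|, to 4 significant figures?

13.84

B is at the origin; BF runs at 119.2° with length 26.9, so F = (-13.12, 23.48). BF ⟂ FK, so FK runs at 29.20°; with |FK| = 9.1, K = (-5.180, 27.92). FK is perpendicular to KM, so KM runs at -60.80°; with |KM| = 18.9, M = (4.041, 11.42). ∠KMW = 114.6° gives MW at -126.2° from the x-axis; with |MW| = 25.0, W = (-10.72, -8.751). Then |BW| = |W − B| = 13.84.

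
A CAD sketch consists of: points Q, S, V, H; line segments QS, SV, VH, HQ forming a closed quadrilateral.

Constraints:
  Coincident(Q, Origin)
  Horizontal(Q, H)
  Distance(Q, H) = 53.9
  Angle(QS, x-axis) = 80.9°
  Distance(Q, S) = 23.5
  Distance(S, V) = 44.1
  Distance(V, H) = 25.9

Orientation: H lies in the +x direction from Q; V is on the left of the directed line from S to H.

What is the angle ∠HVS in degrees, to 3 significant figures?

101°

Q is at the origin; Q and H share the same y with |QH| = 53.9 and H in +x, so H = (53.9, 0). QS runs at 80.9° with |QS| = 23.5, so S = (3.72, 23.2). V is determined by |SV| = 44.1 and |VH| = 25.9 together: it lies at the intersection of circle(S, 44.1) and circle(H, 25.9). With |SH| = 55.3, the foot of the radical line on SH is 39.2 from S and the perpendicular offset is √(44.1² − 39.2²) = 20.3. Taking the left-of-SH solution: V = (47.8, 25.2).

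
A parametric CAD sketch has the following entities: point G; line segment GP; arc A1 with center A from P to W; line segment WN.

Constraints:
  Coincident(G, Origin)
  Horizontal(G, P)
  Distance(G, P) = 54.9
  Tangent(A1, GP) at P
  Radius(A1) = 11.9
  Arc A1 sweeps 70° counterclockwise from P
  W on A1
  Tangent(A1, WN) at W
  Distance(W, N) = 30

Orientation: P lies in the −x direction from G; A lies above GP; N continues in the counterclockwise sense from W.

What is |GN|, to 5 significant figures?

49.162

G is at the origin; GP is horizontal with |GP| = 54.9 and P on the −x side, so P = (-54.900, 0.0000). The tangent condition forces AP to be normal to GP, so A = P + (0, 11.9) = (-54.900, 11.900). On A1, P sits at bearing -90° from A; a 70° counterclockwise sweep puts W at bearing -20°, so W = A + 11.9·(cos -20°, sin -20°) = (-43.718, 7.8300). Tangency of A1 to WN means the radius AW is perpendicular to WN, so WN runs along (−sin -20°, cos -20°); with |WN| = 30.0, N = (-33.457, 36.021). Then |GN| = |N − G| = 49.162.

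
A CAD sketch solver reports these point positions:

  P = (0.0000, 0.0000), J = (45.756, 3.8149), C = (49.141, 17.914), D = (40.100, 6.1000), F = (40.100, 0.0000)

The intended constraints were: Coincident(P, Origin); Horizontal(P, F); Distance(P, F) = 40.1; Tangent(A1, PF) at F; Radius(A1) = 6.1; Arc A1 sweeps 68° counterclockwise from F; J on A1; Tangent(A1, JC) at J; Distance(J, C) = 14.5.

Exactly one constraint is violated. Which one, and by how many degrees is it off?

Tangent(A1, JC) at J — off by 8.50°.

P = (0.00, 0.00) ✓; P.y = 0.00, F.y = 0.00 ✓; |PF| = 40.10 ✓; ∠(DF, FP) = 90.00° ✓; |DF| = 6.100 ✓; bearing(D→J) − bearing(D→F) = 68.00° ✓; |DJ| = 6.100 ✓; ∠(DJ, JC) = 81.50° ✗; |JC| = 14.50 ✓.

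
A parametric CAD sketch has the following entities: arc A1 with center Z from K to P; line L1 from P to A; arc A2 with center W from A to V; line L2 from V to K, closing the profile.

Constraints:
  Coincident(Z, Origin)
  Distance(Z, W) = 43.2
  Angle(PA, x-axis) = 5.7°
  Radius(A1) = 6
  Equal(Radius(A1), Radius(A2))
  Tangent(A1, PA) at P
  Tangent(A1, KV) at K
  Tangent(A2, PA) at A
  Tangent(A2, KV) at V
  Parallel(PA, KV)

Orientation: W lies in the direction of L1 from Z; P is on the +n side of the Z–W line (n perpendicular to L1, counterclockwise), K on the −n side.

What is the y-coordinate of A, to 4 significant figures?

10.26

Tangency of A1 to both parallel lines with radius 6.0 puts P and K at Z ± 6.0·n: P = (-0.5959, 5.970), K = (0.5959, -5.970). Equal radii place A and V the same way about W: A = W + 6.0·n = (42.39, 10.26), V = W − 6.0·n = (43.58, -1.680). So A.y = 10.26.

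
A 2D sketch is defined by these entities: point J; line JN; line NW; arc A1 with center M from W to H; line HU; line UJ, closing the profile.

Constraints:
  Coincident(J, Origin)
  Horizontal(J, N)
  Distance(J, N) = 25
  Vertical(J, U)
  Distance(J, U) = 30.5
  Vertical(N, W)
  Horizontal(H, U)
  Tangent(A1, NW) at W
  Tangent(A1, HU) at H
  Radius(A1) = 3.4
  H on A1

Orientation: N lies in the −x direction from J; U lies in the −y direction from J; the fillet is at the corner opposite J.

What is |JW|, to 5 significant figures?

36.870

J is at the origin; JN is horizontal with |JN| = 25.0 and N on the −x side, so N = (-25.000, 0.0000). J and U share the same x with |JU| = 30.5 and U on the −y side, so U = (0.0000, -30.500). The virtual corner opposite J is at (-25.000, -30.500). Tangency of A1 to NW means the radius MW is perpendicular to NW and tangency of A1 to HU means the radius MH is perpendicular to HU, with radius 3.4, so the center M sits 3.4 in from both sides at M = (-21.600, -27.100). That places the tangent points at W = (-25.000, -27.100) on NW and H = (-21.600, -30.500) on HU. Then |JW| = |W − J| = 36.870.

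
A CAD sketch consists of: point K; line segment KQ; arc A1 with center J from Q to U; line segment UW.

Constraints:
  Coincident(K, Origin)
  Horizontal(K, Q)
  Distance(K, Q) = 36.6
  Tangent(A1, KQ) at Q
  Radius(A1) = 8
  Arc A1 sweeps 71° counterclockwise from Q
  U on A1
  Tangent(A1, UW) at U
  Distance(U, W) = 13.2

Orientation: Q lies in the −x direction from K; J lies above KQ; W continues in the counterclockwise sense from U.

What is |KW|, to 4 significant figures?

30.52

On A1, Q sits at bearing -90° from J; a 71° counterclockwise sweep puts U at bearing -19°, so U = J + 8.0·(cos -19°, sin -19°) = (-29.04, 5.395). A1 meets UW tangentially, so JU is at right angles to UW, so UW runs along (−sin -19°, cos -19°); with |UW| = 13.2, W = (-24.74, 17.88). Then |KW| = |W − K| = 30.52.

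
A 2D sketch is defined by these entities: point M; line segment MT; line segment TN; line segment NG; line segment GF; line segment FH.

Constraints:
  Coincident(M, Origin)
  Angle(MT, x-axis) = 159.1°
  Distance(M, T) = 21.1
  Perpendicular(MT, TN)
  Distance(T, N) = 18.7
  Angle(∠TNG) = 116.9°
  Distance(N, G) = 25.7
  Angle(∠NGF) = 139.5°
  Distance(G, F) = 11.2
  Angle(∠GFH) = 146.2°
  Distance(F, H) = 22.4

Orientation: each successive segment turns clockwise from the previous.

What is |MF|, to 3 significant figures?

30.5

M is at the origin; MT runs at 159.1° with length 21.1, so T = (-19.7, 7.53). The perpendicularity gives TN at right angles to MT, so TN runs at 69.1°; with |TN| = 18.7, N = (-13.0, 25.0). ∠TNG = 116.9° gives NG at 6.00° from the x-axis; with |NG| = 25.7, G = (12.5, 27.7). ∠NGF = 139.5° gives GF at -34.5° from the x-axis; with |GF| = 11.2, F = (21.7, 21.3). Then |MF| = |F − M| = 30.5.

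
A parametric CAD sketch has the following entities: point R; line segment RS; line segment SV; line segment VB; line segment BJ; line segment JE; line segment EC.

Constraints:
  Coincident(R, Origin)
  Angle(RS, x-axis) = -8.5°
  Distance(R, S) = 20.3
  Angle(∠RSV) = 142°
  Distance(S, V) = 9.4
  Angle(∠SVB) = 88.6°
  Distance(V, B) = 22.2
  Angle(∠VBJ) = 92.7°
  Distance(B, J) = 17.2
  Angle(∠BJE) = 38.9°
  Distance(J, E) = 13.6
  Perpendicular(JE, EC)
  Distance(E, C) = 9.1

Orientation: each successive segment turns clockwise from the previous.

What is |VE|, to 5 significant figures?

15.640

∠VBJ = 92.7° gives BJ at 134.80° from the x-axis; with |BJ| = 17.2, J = (-2.0440, -12.498). ∠BJE = 38.9° gives JE at -6.3000° from the x-axis; with |JE| = 13.6, E = (11.474, -13.990). Then |VE| = |E − V| = 15.640.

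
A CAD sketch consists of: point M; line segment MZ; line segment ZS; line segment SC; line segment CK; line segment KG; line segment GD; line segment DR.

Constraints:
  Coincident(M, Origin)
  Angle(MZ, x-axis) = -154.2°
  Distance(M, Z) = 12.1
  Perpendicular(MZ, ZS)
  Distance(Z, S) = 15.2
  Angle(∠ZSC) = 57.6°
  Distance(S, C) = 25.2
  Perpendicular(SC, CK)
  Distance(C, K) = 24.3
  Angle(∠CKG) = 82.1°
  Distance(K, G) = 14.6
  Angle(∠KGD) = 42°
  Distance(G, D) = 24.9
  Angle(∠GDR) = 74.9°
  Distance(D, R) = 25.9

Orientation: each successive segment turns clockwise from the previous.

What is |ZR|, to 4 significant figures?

37.43

M is at the origin; MZ runs at -154.2° with length 12.1, so Z = (-10.89, -5.266). MZ ⟂ ZS, so ZS runs at 115.8°; with |ZS| = 15.2, S = (-17.51, 8.419). ∠ZSC = 57.6° gives SC at -6.600° from the x-axis; with |SC| = 25.2, C = (7.524, 5.522). The perpendicularity gives CK at right angles to SC, so CK runs at -96.60°; with |CK| = 24.3, K = (4.731, -18.62). ∠CKG = 82.1° gives KG at 165.5° from the x-axis; with |KG| = 14.6, G = (-9.404, -14.96). ∠KGD = 42.0° gives GD at 27.50° from the x-axis; with |GD| = 24.9, D = (12.68, -3.464). ∠GDR = 74.9° gives DR at -77.60° from the x-axis; with |DR| = 25.9, R = (18.24, -28.76). Then |ZR| = |R − Z| = 37.43.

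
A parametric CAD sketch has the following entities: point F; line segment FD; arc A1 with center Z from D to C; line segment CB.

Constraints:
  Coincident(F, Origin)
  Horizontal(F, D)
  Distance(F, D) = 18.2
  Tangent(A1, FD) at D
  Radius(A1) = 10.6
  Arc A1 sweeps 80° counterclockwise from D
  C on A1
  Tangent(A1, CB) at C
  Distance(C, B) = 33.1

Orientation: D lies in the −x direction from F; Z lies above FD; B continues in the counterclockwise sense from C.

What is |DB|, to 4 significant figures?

44.41

F is at the origin; FD is horizontal with |FD| = 18.2 and D on the −x side, so D = (-18.20, 0.000). Tangency of A1 to FD means the radius ZD is perpendicular to FD, so Z = D + (0, 10.6) = (-18.20, 10.60). On A1, D sits at bearing -90° from Z; an 80° counterclockwise sweep puts C at bearing -10°, so C = Z + 10.6·(cos -10°, sin -10°) = (-7.761, 8.759). Tangency of A1 to CB means the radius ZC is perpendicular to CB, so CB runs along (−sin -10°, cos -10°); with |CB| = 33.1, B = (-2.013, 41.36). Then |DB| = |B − D| = 44.41.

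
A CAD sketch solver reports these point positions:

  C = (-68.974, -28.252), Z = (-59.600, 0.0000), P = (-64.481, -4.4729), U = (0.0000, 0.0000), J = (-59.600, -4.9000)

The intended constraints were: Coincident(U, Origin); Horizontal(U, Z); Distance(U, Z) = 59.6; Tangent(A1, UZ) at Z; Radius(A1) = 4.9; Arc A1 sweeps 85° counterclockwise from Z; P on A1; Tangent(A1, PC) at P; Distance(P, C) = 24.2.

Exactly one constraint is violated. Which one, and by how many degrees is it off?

Tangent(A1, PC) at P — off by 5.70°.

U = (0.00, 0.00) ✓; U.y = 0.00, Z.y = 0.00 ✓; |UZ| = 59.60 ✓; ∠(JZ, ZU) = 90.00° ✓; |JZ| = 4.900 ✓; bearing(J→P) − bearing(J→Z) = 85.00° ✓; |JP| = 4.900 ✓; ∠(JP, PC) = 95.70° ✗; |PC| = 24.20 ✓.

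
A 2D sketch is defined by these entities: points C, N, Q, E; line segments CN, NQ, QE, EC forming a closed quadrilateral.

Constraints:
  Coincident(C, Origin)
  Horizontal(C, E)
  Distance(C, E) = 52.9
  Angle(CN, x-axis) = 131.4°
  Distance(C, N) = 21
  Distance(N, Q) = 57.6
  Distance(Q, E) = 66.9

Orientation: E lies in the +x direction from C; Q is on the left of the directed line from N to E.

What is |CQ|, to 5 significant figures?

64.203

C is at the origin; CE is horizontal with |CE| = 52.9 and E in +x, so E = (52.9, 0). CN runs at 131.4° with |CN| = 21.0, so N = (-13.888, 15.752). Q is determined by |NQ| = 57.6 and |QE| = 66.9 together: it lies at the intersection of circle(N, 57.6) and circle(E, 66.9). With |NE| = 68.620, the foot of the radical line on NE is 25.873 from N and the perpendicular offset is √(57.6² − 25.873²) = 51.462. Taking the left-of-NE solution: Q = (23.108, 59.900).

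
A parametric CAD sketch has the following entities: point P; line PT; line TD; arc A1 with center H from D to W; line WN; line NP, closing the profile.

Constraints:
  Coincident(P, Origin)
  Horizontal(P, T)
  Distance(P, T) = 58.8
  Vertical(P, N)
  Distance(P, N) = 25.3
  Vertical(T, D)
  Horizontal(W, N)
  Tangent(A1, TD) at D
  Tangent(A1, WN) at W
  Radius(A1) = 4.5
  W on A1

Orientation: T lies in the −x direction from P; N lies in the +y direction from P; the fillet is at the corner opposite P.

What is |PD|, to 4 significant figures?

62.37

The virtual corner opposite P is at (-58.80, 25.30). The tangent condition forces HD to be normal to TD and the tangent condition forces HW to be normal to WN, with radius 4.5, so the center H sits 4.5 in from both sides at H = (-54.30, 20.80). That places the tangent points at D = (-58.80, 20.80) on TD and W = (-54.30, 25.30) on WN. Then |PD| = |D − P| = 62.37.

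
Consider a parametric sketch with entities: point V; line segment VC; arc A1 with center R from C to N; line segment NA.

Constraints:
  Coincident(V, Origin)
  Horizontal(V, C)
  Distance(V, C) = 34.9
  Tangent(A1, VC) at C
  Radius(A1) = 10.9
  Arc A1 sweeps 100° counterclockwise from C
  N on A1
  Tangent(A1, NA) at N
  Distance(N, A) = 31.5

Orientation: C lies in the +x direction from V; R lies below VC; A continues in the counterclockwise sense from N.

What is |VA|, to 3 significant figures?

52.9

V is at the origin; V and C share the same y with |VC| = 34.9 and C on the +x side, so C = (34.9, 0.00). A1 meets VC tangentially, so RC is at right angles to VC, so R = C + (0, -10.9) = (34.9, -10.9). On A1, C sits at bearing 90° from R; a 100° counterclockwise sweep puts N at bearing 190°, so N = R + 10.9·(cos 190°, sin 190°) = (24.2, -12.8). A1 meets NA tangentially, so RN is at right angles to NA, so NA runs along (−sin 190°, cos 190°); with |NA| = 31.5, A = (29.6, -43.8). Then |VA| = |A − V| = 52.9.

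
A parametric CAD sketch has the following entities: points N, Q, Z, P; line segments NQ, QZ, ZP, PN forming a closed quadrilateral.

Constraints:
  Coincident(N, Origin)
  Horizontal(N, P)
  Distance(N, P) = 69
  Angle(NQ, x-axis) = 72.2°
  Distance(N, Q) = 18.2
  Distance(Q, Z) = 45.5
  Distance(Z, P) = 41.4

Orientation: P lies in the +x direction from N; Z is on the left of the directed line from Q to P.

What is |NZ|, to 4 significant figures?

59.07

Checks: |QZ| = 45.50 ✓; |ZP| = 41.40 ✓.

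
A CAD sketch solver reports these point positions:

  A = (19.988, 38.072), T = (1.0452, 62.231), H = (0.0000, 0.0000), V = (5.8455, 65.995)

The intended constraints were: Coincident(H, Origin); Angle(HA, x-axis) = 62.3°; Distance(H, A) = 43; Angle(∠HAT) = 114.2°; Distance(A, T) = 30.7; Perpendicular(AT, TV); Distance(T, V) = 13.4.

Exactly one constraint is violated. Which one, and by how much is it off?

Distance(T, V) = 13.4 — off by 7.30.

H = (0.00, 0.00) ✓; HA at 62.30° ✓; |HA| = 43.00 ✓; ∠HAT = 114.2° ✓; |AT| = 30.70 ✓; ∠(AT, TV) = 90.00° ✓; |TV| = 6.100 ✗.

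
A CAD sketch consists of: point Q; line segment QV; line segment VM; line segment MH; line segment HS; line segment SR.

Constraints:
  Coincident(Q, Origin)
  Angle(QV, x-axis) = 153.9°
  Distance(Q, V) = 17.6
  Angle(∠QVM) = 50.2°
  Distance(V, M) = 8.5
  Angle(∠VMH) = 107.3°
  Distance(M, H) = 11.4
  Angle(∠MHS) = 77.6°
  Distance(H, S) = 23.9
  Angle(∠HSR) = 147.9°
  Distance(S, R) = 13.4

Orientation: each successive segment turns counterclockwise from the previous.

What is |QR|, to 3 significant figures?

35.7

Q is at the origin; QV runs at 153.9° with length 17.6, so V = (-15.8, 7.74). ∠QVM = 50.2° gives VM at -76.3° from the x-axis; with |VM| = 8.5, M = (-13.8, -0.515). ∠VMH = 107.3° gives MH at -3.60° from the x-axis; with |MH| = 11.4, H = (-2.41, -1.23). ∠MHS = 77.6° gives HS at 98.8° from the x-axis; with |HS| = 23.9, S = (-6.07, 22.4). ∠HSR = 147.9° gives SR at 131° from the x-axis; with |SR| = 13.4, R = (-14.8, 32.5). Then |QR| = |R − Q| = 35.7.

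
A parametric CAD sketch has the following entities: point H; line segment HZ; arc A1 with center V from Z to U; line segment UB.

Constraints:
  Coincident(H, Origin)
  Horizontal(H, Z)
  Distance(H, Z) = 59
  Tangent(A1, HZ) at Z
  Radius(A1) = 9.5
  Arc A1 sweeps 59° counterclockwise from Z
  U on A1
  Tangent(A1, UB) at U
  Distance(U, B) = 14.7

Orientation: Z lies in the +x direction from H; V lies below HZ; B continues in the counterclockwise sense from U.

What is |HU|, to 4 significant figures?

51.07

H is at the origin; HZ is horizontal with |HZ| = 59.0 and Z on the +x side, so Z = (59.00, 0.000). The tangent condition forces VZ to be normal to HZ, so V = Z + (0, -9.5) = (59.00, -9.500). On A1, Z sits at bearing 90° from V; a 59° counterclockwise sweep puts U at bearing 149°, so U = V + 9.5·(cos 149°, sin 149°) = (50.86, -4.607). Then |HU| = |U − H| = 51.07.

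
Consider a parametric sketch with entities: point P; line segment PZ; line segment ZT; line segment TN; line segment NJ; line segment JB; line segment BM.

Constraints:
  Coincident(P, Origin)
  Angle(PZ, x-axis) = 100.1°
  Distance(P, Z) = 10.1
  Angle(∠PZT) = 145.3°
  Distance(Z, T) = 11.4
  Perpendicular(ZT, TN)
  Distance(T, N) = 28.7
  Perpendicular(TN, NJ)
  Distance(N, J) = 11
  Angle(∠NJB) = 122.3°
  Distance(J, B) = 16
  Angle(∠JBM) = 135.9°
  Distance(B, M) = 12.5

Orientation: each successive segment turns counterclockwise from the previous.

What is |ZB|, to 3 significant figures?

17.2

P is at the origin; PZ runs at 100.1° with length 10.1, so Z = (-1.77, 9.94). ∠PZT = 145.3° gives ZT at 135° from the x-axis; with |ZT| = 11.4, T = (-9.80, 18.0). The perpendicularity gives TN at right angles to ZT, so TN runs at -135°; with |TN| = 28.7, N = (-30.2, -2.19). TN is perpendicular to NJ, so NJ runs at -45.2°; with |NJ| = 11.0, J = (-22.4, -10.0). ∠NJB = 122.3° gives JB at 12.5° from the x-axis; with |JB| = 16.0, B = (-6.80, -6.53). Then |ZB| = |B − Z| = 17.2.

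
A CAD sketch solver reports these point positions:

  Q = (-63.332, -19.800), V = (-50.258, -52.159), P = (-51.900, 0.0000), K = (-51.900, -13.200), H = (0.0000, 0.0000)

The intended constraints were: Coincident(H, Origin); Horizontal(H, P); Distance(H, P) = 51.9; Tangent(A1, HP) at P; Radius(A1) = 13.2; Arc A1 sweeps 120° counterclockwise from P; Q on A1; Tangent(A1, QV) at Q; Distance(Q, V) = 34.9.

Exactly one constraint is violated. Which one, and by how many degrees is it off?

Tangent(A1, QV) at Q — off by 8.00°.

H = (0.00, 0.00) ✓; H.y = 0.00, P.y = 0.00 ✓; |HP| = 51.90 ✓; ∠(KP, PH) = 90.00° ✓; |KP| = 13.20 ✓; bearing(K→Q) − bearing(K→P) = 120.0° ✓; |KQ| = 13.20 ✓; ∠(KQ, QV) = 98.00° ✗; |QV| = 34.90 ✓.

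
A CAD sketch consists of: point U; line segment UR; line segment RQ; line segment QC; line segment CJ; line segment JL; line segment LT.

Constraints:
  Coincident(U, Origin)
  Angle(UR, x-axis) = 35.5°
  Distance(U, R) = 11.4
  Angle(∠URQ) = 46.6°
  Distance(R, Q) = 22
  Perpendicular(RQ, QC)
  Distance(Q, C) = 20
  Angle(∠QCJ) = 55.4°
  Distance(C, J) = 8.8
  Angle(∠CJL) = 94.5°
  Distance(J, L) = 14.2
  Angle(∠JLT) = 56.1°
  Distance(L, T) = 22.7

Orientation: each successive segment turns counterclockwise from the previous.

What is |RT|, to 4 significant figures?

39.34

∠CJL = 94.5° gives JL at 109.0° from the x-axis; with |JL| = 14.2, L = (-12.71, 8.165). ∠JLT = 56.1° gives LT at -127.1° from the x-axis; with |LT| = 22.7, T = (-26.40, -9.940). Then |RT| = |T − R| = 39.34.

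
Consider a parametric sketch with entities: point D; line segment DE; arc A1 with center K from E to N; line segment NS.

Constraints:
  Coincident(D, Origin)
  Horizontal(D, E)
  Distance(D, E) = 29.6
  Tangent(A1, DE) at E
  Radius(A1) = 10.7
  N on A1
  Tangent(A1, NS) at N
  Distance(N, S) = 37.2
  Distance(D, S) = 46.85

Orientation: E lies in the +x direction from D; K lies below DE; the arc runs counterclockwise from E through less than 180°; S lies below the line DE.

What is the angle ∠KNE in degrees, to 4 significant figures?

50.38°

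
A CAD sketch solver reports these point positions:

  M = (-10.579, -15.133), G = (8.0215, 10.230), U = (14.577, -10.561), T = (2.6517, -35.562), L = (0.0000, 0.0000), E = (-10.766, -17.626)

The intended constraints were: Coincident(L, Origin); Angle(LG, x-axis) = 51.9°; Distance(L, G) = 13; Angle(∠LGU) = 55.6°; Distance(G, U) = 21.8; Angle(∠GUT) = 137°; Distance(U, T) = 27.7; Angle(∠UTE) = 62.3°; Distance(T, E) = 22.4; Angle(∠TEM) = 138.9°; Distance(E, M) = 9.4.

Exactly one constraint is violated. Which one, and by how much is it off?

Distance(E, M) = 9.4 — off by 6.90.

L = (0.00, 0.00) ✓; LG at 51.90° ✓; |LG| = 13.00 ✓; ∠LGU = 55.60° ✓; |GU| = 21.80 ✓; ∠GUT = 137.0° ✓; |UT| = 27.70 ✓; ∠UTE = 62.30° ✓; |TE| = 22.40 ✓; ∠TEM = 138.9° ✓; |EM| = 2.500 ✗.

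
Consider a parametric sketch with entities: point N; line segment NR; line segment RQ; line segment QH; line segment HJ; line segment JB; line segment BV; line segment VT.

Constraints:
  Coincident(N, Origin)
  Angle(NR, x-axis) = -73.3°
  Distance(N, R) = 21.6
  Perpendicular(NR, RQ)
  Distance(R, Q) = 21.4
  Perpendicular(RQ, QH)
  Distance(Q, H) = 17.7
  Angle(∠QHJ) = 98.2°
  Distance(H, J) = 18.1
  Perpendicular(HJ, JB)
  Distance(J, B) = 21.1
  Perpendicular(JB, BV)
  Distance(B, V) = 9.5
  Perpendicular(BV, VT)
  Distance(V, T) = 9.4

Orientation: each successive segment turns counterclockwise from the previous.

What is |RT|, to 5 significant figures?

13.410

N is at the origin; NR runs at -73.3° with length 21.6, so R = (6.2070, -20.689). The perpendicularity gives RQ at right angles to NR, so RQ runs at 16.700°; with |RQ| = 21.4, Q = (26.704, -14.539). The perpendicularity gives QH at right angles to RQ, so QH runs at 106.70°; with |QH| = 17.7, H = (21.618, 2.4140). ∠QHJ = 98.2° gives HJ at -171.50° from the x-axis; with |HJ| = 18.1, J = (3.7169, -0.26134). HJ ⟂ JB, so JB runs at -81.500°; with |JB| = 21.1, B = (6.8357, -21.130). JB is perpendicular to BV, so BV runs at 8.5000°; with |BV| = 9.5, V = (16.231, -19.725). BV ⟂ VT, so VT runs at 98.500°; with |VT| = 9.4, T = (14.842, -10.429). Then |RT| = |T − R| = 13.410.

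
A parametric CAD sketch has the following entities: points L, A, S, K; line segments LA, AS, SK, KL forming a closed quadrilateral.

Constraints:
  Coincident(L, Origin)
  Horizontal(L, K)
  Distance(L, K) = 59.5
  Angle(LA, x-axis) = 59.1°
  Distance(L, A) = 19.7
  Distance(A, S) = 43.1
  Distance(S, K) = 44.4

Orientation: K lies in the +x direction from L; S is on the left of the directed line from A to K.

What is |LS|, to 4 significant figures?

61.67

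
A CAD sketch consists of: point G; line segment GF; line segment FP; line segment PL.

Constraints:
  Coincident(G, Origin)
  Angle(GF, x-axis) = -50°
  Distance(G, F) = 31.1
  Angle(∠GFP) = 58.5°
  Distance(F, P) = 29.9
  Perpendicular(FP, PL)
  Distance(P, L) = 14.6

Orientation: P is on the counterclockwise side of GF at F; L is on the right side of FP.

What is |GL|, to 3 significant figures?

43.3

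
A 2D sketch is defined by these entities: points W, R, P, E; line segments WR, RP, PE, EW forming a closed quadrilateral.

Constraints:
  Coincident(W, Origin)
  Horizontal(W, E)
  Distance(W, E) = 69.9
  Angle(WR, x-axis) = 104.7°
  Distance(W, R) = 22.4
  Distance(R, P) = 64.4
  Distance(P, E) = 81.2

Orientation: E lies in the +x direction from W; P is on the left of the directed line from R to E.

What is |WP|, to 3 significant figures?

80.1

Checks: |RP| = 64.40 ✓; |PE| = 81.20 ✓.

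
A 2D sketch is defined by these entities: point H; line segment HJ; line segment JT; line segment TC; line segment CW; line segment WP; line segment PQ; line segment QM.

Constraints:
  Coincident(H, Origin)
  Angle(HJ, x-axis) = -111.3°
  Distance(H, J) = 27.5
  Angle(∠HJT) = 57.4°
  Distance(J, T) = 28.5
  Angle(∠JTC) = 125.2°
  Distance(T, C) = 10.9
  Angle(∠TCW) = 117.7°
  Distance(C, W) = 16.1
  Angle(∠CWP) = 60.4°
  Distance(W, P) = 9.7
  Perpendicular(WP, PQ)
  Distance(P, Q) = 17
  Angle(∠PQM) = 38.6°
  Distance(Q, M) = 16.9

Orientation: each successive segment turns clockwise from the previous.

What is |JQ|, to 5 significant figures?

36.792

∠CWP = 60.4° gives WP at -110.60° from the x-axis; with |WP| = 9.7, P = (-10.798, 1.1696). WP is perpendicular to PQ, so PQ runs at 159.40°; with |PQ| = 17.0, Q = (-26.711, 7.1509). Then |JQ| = |Q − J| = 36.792.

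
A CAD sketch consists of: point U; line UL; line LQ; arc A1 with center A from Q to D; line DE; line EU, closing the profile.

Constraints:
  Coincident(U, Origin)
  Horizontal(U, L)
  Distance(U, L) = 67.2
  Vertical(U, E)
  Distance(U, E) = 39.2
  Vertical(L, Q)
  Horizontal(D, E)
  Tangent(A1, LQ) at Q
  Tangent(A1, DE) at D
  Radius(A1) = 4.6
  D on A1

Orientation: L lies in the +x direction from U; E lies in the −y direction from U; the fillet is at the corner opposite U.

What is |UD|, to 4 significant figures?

73.86

U is at the origin; UL is horizontal with |UL| = 67.2 and L on the +x side, so L = (67.20, 0.000). U and E share the same x with |UE| = 39.2 and E on the −y side, so E = (0.000, -39.20). The virtual corner opposite U is at (67.20, -39.20). Since A1 is tangent to LQ there, AQ ⟂ LQ and since A1 is tangent to DE there, AD ⟂ DE, with radius 4.6, so the center A sits 4.6 in from both sides at A = (62.60, -34.60). That places the tangent points at Q = (67.20, -34.60) on LQ and D = (62.60, -39.20) on DE. Then |UD| = |D − U| = 73.86.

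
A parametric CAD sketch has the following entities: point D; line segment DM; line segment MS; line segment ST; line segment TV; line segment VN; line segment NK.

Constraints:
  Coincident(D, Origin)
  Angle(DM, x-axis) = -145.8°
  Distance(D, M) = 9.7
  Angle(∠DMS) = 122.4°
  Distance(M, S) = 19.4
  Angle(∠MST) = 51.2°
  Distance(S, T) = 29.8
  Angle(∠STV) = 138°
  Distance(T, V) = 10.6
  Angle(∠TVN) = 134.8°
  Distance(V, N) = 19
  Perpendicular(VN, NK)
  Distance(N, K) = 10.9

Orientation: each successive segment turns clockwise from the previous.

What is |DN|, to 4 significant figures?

20.67

D is at the origin; DM runs at -145.8° with length 9.7, so M = (-8.023, -5.452). ∠DMS = 122.4° gives MS at 156.6° from the x-axis; with |MS| = 19.4, S = (-25.83, 2.252). ∠MST = 51.2° gives ST at 27.80° from the x-axis; with |ST| = 29.8, T = (0.5334, 16.15). ∠STV = 138.0° gives TV at -14.20° from the x-axis; with |TV| = 10.6, V = (10.81, 13.55). ∠TVN = 134.8° gives VN at -59.40° from the x-axis; with |VN| = 19.0, N = (20.48, -2.804). Then |DN| = |N − D| = 20.67.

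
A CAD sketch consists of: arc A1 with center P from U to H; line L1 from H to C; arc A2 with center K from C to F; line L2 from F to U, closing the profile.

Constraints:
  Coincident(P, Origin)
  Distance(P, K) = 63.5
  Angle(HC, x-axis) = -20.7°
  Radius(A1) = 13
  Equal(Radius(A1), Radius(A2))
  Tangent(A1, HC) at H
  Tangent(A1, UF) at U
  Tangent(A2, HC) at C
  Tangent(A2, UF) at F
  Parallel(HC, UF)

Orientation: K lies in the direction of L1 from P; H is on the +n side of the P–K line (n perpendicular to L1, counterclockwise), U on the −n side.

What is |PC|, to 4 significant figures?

64.82

The slot axis is L1's direction at -20.7°, so u = (cos -20.7°, sin -20.7°) = (0.9354, -0.3535) and n = (−sin -20.7°, cos -20.7°) = (0.3535, 0.9354). P is at the origin and K lies 63.5 along u from P, so K = 63.5·u = (59.40, -22.45). Tangency of A1 to both parallel lines with radius 13.0 puts H and U at P ± 13.0·n: H = (4.595, 12.16), U = (-4.595, -12.16). Equal radii place C and F the same way about K: C = K + 13.0·n = (64.00, -10.28), F = K − 13.0·n = (54.81, -34.61). Then |PC| = |C − P| = 64.82.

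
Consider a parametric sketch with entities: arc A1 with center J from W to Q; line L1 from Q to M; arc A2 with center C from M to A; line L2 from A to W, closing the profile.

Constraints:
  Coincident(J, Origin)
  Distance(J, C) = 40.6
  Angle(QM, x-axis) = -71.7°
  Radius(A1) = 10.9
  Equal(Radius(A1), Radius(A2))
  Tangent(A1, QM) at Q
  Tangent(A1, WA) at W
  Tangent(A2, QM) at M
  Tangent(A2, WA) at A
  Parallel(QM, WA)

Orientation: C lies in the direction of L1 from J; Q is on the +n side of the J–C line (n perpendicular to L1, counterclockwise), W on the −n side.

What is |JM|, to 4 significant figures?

42.04

Tangency of A1 to both parallel lines with radius 10.9 puts Q and W at J ± 10.9·n: Q = (10.35, 3.423), W = (-10.35, -3.423). Equal radii place M and A the same way about C: M = C + 10.9·n = (23.10, -35.12), A = C − 10.9·n = (2.399, -41.97). Then |JM| = |M − J| = 42.04.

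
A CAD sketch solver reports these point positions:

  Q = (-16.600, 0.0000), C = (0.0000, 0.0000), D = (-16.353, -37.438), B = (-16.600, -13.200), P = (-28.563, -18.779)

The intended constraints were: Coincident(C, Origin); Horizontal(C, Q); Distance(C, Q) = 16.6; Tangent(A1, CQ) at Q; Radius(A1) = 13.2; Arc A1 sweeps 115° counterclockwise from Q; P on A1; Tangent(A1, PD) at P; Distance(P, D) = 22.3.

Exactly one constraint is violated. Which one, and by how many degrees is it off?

Tangent(A1, PD) at P — off by 8.20°.

C = (0.00, 0.00) ✓; C.y = 0.00, Q.y = 0.00 ✓; |CQ| = 16.60 ✓; ∠(BQ, QC) = 90.00° ✓; |BQ| = 13.20 ✓; bearing(B→P) − bearing(B→Q) = 115.0° ✓; |BP| = 13.20 ✓; ∠(BP, PD) = 81.80° ✗; |PD| = 22.30 ✓.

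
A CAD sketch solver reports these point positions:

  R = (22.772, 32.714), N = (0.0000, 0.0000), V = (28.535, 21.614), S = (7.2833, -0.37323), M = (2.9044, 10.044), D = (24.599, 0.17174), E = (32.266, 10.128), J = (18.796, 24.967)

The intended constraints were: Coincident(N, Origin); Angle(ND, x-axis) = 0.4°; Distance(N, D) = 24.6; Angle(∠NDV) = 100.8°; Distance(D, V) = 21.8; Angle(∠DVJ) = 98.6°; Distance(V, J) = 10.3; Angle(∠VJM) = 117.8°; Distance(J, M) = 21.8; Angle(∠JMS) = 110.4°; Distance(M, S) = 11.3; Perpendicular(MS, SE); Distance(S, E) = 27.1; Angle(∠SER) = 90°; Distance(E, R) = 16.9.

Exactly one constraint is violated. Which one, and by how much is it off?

Distance(E, R) = 16.9 — off by 7.60.

N = (0.00, 0.00) ✓; ND at 0.4000° ✓; |ND| = 24.60 ✓; ∠NDV = 100.8° ✓; |DV| = 21.80 ✓; ∠DVJ = 98.60° ✓; |VJ| = 10.30 ✓; ∠VJM = 117.8° ✓; |JM| = 21.80 ✓; ∠JMS = 110.4° ✓; |MS| = 11.30 ✓; ∠(MS, SE) = 90.00° ✓; |SE| = 27.10 ✓; ∠SER = 90.00° ✓; |ER| = 24.50 ✗.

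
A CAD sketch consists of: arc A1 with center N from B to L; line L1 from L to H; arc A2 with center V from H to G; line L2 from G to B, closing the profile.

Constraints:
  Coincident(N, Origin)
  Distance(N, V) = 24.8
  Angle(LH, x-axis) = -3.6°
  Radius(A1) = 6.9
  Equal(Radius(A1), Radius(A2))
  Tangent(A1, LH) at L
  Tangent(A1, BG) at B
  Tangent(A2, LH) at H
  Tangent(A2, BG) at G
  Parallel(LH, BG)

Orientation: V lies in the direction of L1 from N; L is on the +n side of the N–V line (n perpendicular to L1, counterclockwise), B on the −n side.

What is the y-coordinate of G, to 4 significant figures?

-8.444

The slot axis is L1's direction at -3.6°, so u = (cos -3.6°, sin -3.6°) = (0.9980, -0.06279) and n = (−sin -3.6°, cos -3.6°) = (0.06279, 0.9980). N is at the origin and V lies 24.8 along u from N, so V = 24.8·u = (24.75, -1.557). Tangency of A1 to both parallel lines with radius 6.9 puts L and B at N ± 6.9·n: L = (0.4333, 6.886), B = (-0.4333, -6.886). Equal radii place H and G the same way about V: H = V + 6.9·n = (25.18, 5.329), G = V − 6.9·n = (24.32, -8.444). So G.y = -8.444.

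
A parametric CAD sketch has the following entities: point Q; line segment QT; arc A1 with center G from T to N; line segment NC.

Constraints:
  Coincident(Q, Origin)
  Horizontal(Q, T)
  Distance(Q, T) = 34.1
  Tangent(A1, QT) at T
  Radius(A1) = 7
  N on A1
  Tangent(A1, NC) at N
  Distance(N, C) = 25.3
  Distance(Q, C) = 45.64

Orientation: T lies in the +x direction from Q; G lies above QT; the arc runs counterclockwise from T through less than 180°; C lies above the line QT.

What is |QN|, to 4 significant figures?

41.73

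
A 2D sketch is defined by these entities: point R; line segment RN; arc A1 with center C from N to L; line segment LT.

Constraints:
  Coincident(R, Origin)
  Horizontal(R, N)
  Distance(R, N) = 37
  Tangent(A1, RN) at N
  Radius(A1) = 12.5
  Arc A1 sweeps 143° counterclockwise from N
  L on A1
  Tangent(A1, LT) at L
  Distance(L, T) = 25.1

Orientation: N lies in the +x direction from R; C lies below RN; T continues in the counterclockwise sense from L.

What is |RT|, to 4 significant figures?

62.17

R is at the origin; R and N share the same y with |RN| = 37.0 and N on the +x side, so N = (37.00, 0.000). Tangency of A1 to RN means the radius CN is perpendicular to RN, so C = N + (0, -12.5) = (37.00, -12.50). On A1, N sits at bearing 90° from C; a 143° counterclockwise sweep puts L at bearing 233°, so L = C + 12.5·(cos 233°, sin 233°) = (29.48, -22.48). The tangent condition forces CL to be normal to LT, so LT runs along (−sin 233°, cos 233°); with |LT| = 25.1, T = (49.52, -37.59). Then |RT| = |T − R| = 62.17.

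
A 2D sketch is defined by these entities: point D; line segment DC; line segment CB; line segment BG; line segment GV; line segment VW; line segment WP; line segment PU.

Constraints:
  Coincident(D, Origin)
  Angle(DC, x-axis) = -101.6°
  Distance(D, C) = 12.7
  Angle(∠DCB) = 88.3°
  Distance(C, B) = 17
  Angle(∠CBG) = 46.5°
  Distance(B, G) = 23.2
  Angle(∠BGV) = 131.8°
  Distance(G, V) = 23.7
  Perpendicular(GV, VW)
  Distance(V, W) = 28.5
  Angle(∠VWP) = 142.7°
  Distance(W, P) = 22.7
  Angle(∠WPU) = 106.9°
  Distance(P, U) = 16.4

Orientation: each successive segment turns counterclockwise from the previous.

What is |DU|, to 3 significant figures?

37.2

D is at the origin; DC runs at -101.6° with length 12.7, so C = (-2.55, -12.4). ∠DCB = 88.3° gives CB at -9.90° from the x-axis; with |CB| = 17.0, B = (14.2, -15.4). ∠CBG = 46.5° gives BG at 124° from the x-axis; with |BG| = 23.2, G = (1.35, 3.96). ∠BGV = 131.8° gives GV at 172° from the x-axis; with |GV| = 23.7, V = (-22.1, 7.34). The perpendicularity gives VW at right angles to GV, so VW runs at -98.2°; with |VW| = 28.5, W = (-26.2, -20.9). ∠VWP = 142.7° gives WP at -60.9° from the x-axis; with |WP| = 22.7, P = (-15.1, -40.7). ∠WPU = 106.9° gives PU at 12.2° from the x-axis; with |PU| = 16.4, U = (0.901, -37.2). Then |DU| = |U − D| = 37.2.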